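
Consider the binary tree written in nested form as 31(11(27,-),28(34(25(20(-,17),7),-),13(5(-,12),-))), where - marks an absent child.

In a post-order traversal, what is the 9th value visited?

Post-order visits the left subtree, then the right subtree, then the node.
At 31: go left to 11.
  At 11: go left to 27.
    27 is a leaf — visit 27.
  At 11: no right child.
  Visit 11.
At 31: go right to 28.
  At 28: go left to 34.
    At 34: go left to 25.
      At 25: go left to 20.
        At 20: no left child.
        At 20: go right to 17.
          17 is a leaf — visit 17.
        Visit 20.
      At 25: go right to 7.
        7 is a leaf — visit 7.
      Visit 25.
    At 34: no right child.
    Visit 34.
  At 28: go right to 13.
    At 13: go left to 5.
      At 5: no left child.
      At 5: go right to 12.
        12 is a leaf — visit 12.
      Visit 5.
    At 13: no right child.
    Visit 13.
  Visit 28.
Visit 31.
Full post-order sequence: 27, 11, 17, 20, 7, 25, 34, 12, 5, 13, 28, 31.

5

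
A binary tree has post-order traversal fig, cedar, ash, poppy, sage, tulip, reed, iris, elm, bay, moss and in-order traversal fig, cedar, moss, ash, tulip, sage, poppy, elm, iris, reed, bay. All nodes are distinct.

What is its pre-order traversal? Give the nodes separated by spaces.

The last element of post-order is the root; it splits in-order into left and right subtrees.
Root moss: left subtree has 2 nodes {fig, cedar}, right has 8 {ash, tulip, sage, poppy, elm, iris, reed, bay}.
  Root cedar: left subtree has 1 node {fig}, right has 0 { }.
  Root bay: left subtree has 7 nodes {ash, tulip, sage, poppy, elm, iris, reed}, right has 0 { }.
    Root elm: left subtree has 4 nodes {ash, tulip, sage, poppy}, right has 2 {iris, reed}.
      Root tulip: left subtree has 1 node {ash}, right has 2 {sage, poppy}.
        Root sage: left subtree has 0 nodes { }, right has 1 {poppy}.
      Root iris: left subtree has 0 nodes { }, right has 1 {reed}.

moss cedar fig bay elm tulip ash sage poppy iris reed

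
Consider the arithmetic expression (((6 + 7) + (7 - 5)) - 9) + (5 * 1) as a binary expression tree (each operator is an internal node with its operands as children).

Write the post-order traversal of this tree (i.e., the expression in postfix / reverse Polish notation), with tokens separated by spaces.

6 7 + 7 5 - + 9 - 5 1 * +

Post-order on an expression tree gives postfix notation: for each operator, emit left operand, right operand, then the operator.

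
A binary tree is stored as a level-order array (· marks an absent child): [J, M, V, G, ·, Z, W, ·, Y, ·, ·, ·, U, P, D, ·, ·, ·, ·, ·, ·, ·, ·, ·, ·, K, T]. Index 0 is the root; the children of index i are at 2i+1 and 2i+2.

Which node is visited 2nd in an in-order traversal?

In-order visits the left subtree, then the node, then the right subtree.
At J: go left to M.
  At M: go left to G.
    At G: no left child.
    Visit G.
    At G: go right to Y.
      Y is a leaf — visit Y.
  Visit M.
  At M: no right child.
Visit J.
At J: go right to V.
  At V: go left to Z.
    At Z: no left child.
    Visit Z.
    At Z: go right to U.
      At U: go left to K.
        K is a leaf — visit K.
      Visit U.
      At U: go right to T.
        T is a leaf — visit T.
  Visit V.
  At V: go right to W.
    At W: go left to P.
      P is a leaf — visit P.
    Visit W.
    At W: go right to D.
      D is a leaf — visit D.
Full in-order sequence: G, Y, M, J, Z, K, U, T, V, P, W, D.

Y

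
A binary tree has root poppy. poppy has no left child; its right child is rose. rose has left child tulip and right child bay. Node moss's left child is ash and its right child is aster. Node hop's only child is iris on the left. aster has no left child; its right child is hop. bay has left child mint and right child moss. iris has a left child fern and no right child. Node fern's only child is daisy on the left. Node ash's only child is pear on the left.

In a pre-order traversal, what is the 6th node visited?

moss

Pre-order visits the node, then its left subtree, then its right subtree.
Visit poppy.
At poppy: no left child.
At poppy: go right to rose.
  Visit rose.
  At rose: go left to tulip.
    tulip is a leaf — visit tulip.
  At rose: go right to bay.
    Visit bay.
    At bay: go left to mint.
      mint is a leaf — visit mint.
    At bay: go right to moss.
      Visit moss.
      At moss: go left to ash.
        Visit ash.
        At ash: go left to pear.
          pear is a leaf — visit pear.
        At ash: no right child.
      At moss: go right to aster.
        Visit aster.
        At aster: no left child.
        At aster: go right to hop.
          Visit hop.
          At hop: go left to iris.
            Visit iris.
            At iris: go left to fern.
              Visit fern.
              At fern: go left to daisy.
                daisy is a leaf — visit daisy.
              At fern: no right child.
            At iris: no right child.
          At hop: no right child.
Full pre-order sequence: poppy, rose, tulip, bay, mint, moss, ash, pear, aster, hop, iris, fern, daisy.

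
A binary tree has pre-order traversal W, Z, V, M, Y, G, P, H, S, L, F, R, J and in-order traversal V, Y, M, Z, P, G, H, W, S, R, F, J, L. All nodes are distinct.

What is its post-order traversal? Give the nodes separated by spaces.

Y M V P H G Z R J F L S W

The first element of pre-order is the root; it splits in-order into left and right subtrees.
Root W: left subtree has 7 nodes {V, Y, M, Z, P, G, H}, right has 5 {S, R, F, J, L}.
  Root Z: left subtree has 3 nodes {V, Y, M}, right has 3 {P, G, H}.
    Root V: left subtree has 0 nodes { }, right has 2 {Y, M}.
      Root M: left subtree has 1 node {Y}, right has 0 { }.
    Root G: left subtree has 1 node {P}, right has 1 {H}.
  Root S: left subtree has 0 nodes { }, right has 4 {R, F, J, L}.
    Root L: left subtree has 3 nodes {R, F, J}, right has 0 { }.
      Root F: left subtree has 1 node {R}, right has 1 {J}.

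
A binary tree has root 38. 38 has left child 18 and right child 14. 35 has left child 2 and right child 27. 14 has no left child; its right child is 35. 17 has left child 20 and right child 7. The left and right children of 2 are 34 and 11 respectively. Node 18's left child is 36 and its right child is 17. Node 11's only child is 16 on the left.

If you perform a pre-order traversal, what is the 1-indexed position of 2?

9

Pre-order visits the node, then its left subtree, then its right subtree.
Visit 38.
At 38: go left to 18.
  Visit 18.
  At 18: go left to 36.
    36 is a leaf — visit 36.
  At 18: go right to 17.
    Visit 17.
    At 17: go left to 20.
      20 is a leaf — visit 20.
    At 17: go right to 7.
      7 is a leaf — visit 7.
At 38: go right to 14.
  Visit 14.
  At 14: no left child.
  At 14: go right to 35.
    Visit 35.
    At 35: go left to 2.
      Visit 2.
      At 2: go left to 34.
        34 is a leaf — visit 34.
      At 2: go right to 11.
        Visit 11.
        At 11: go left to 16.
          16 is a leaf — visit 16.
        At 11: no right child.
    At 35: go right to 27.
      27 is a leaf — visit 27.
Full pre-order sequence: 38, 18, 36, 17, 20, 7, 14, 35, 2, 34, 11, 16, 27.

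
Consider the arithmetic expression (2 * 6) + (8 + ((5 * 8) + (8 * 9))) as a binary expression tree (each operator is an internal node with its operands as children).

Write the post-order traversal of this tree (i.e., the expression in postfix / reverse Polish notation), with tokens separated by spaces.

Post-order on an expression tree gives postfix notation: for each operator, emit left operand, right operand, then the operator.

2 6 * 8 5 8 * 8 9 * + + +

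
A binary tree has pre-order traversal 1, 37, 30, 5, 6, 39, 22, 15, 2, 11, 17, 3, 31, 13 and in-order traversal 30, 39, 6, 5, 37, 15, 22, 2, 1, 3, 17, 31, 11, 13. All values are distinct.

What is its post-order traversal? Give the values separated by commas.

The first element of pre-order is the root; it splits in-order into left and right subtrees.
Root 1: left subtree has 8 nodes {30, 39, 6, 5, 37, 15, 22, 2}, right has 5 {3, 17, 31, 11, 13}.
  Root 37: left subtree has 4 nodes {30, 39, 6, 5}, right has 3 {15, 22, 2}.
    Root 30: left subtree has 0 nodes { }, right has 3 {39, 6, 5}.
      Root 5: left subtree has 2 nodes {39, 6}, right has 0 { }.
        Root 6: left subtree has 1 node {39}, right has 0 { }.
    Root 22: left subtree has 1 node {15}, right has 1 {2}.
  Root 11: left subtree has 3 nodes {3, 17, 31}, right has 1 {13}.
    Root 17: left subtree has 1 node {3}, right has 1 {31}.

39, 6, 5, 30, 15, 2, 22, 37, 3, 31, 17, 13, 11, 1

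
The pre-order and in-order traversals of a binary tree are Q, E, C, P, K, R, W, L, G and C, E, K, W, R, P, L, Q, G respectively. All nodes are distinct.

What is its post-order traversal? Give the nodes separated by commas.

C, W, R, K, L, P, E, G, Q

The first element of pre-order is the root; it splits in-order into left and right subtrees.
Root Q: left subtree has 7 nodes {C, E, K, W, R, P, L}, right has 1 {G}.
  Root E: left subtree has 1 node {C}, right has 5 {K, W, R, P, L}.
    Root P: left subtree has 3 nodes {K, W, R}, right has 1 {L}.
      Root K: left subtree has 0 nodes { }, right has 2 {W, R}.
        Root R: left subtree has 1 node {W}, right has 0 { }.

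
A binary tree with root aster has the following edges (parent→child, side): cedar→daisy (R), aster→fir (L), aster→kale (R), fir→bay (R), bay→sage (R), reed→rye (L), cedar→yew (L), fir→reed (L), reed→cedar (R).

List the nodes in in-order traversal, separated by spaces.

In-order visits the left subtree, then the node, then the right subtree.
At aster: go left to fir.
  At fir: go left to reed.
    At reed: go left to rye.
      rye is a leaf — visit rye.
    Visit reed.
    At reed: go right to cedar.
      At cedar: go left to yew.
        yew is a leaf — visit yew.
      Visit cedar.
      At cedar: go right to daisy.
        daisy is a leaf — visit daisy.
  Visit fir.
  At fir: go right to bay.
    At bay: no left child.
    Visit bay.
    At bay: go right to sage.
      sage is a leaf — visit sage.
Visit aster.
At aster: go right to kale.
  kale is a leaf — visit kale.

rye reed yew cedar daisy fir bay sage aster kale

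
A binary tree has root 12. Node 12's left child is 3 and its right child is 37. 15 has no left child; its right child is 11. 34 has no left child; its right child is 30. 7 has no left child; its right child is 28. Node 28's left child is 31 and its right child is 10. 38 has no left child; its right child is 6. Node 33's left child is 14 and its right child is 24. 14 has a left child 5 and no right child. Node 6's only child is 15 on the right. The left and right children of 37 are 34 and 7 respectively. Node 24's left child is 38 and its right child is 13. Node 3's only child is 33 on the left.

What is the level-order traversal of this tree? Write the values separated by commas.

Level-order visits nodes level by level from the root, left to right within each level.
Level 0: 12
Level 1: 3, 37
Level 2: 33, 34, 7
Level 3: 14, 24, 30, 28
Level 4: 5, 38, 13, 31, 10
Level 5: 6
Level 6: 15
Level 7: 11

12, 3, 37, 33, 34, 7, 14, 24, 30, 28, 5, 38, 13, 31, 10, 6, 15, 11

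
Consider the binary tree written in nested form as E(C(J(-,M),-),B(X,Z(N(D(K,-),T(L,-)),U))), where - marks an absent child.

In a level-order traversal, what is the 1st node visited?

E

Level-order visits nodes level by level from the root, left to right within each level.
Level 0: E
Level 1: C, B
Level 2: J, X, Z
Level 3: M, N, U
Level 4: D, T
Level 5: K, L
Full level-order sequence: E, C, B, J, X, Z, M, N, U, D, T, K, L.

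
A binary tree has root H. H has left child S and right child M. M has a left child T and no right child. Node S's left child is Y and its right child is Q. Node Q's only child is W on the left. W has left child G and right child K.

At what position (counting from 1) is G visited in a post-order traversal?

2

Post-order visits the left subtree, then the right subtree, then the node.
At H: go left to S.
  At S: go left to Y.
    Y is a leaf — visit Y.
  At S: go right to Q.
    At Q: go left to W.
      At W: go left to G.
        G is a leaf — visit G.
      At W: go right to K.
        K is a leaf — visit K.
      Visit W.
    At Q: no right child.
    Visit Q.
  Visit S.
At H: go right to M.
  At M: go left to T.
    T is a leaf — visit T.
  At M: no right child.
  Visit M.
Visit H.
Full post-order sequence: Y, G, K, W, Q, S, T, M, H.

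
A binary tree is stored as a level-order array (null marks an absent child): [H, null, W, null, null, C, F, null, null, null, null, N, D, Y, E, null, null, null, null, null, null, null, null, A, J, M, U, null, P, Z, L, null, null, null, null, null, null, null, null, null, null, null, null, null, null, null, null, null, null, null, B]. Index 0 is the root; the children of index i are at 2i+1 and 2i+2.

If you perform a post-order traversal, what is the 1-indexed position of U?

Post-order visits the left subtree, then the right subtree, then the node.
At H: no left child.
At H: go right to W.
  At W: go left to C.
    At C: go left to N.
      At N: go left to A.
        A is a leaf — visit A.
      At N: go right to J.
        At J: no left child.
        At J: go right to B.
          B is a leaf — visit B.
        Visit J.
      Visit N.
    At C: go right to D.
      At D: go left to M.
        M is a leaf — visit M.
      At D: go right to U.
        U is a leaf — visit U.
      Visit D.
    Visit C.
  At W: go right to F.
    At F: go left to Y.
      At Y: no left child.
      At Y: go right to P.
        P is a leaf — visit P.
      Visit Y.
    At F: go right to E.
      At E: go left to Z.
        Z is a leaf — visit Z.
      At E: go right to L.
        L is a leaf — visit L.
      Visit E.
    Visit F.
  Visit W.
Visit H.
Full post-order sequence: A, B, J, N, M, U, D, C, P, Y, Z, L, E, F, W, H.

6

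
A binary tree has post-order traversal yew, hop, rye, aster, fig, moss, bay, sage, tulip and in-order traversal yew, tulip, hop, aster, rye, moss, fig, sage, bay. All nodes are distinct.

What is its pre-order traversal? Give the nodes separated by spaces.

The last element of post-order is the root; it splits in-order into left and right subtrees.
Root tulip: left subtree has 1 node {yew}, right has 7 {hop, aster, rye, moss, fig, sage, bay}.
  Root sage: left subtree has 5 nodes {hop, aster, rye, moss, fig}, right has 1 {bay}.
    Root moss: left subtree has 3 nodes {hop, aster, rye}, right has 1 {fig}.
      Root aster: left subtree has 1 node {hop}, right has 1 {rye}.

tulip yew sage moss aster hop rye fig bay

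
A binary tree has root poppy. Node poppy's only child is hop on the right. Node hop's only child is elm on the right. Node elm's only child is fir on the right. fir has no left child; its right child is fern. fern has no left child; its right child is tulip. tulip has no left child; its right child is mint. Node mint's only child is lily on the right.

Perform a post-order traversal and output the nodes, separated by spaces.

Post-order visits the left subtree, then the right subtree, then the node.
At poppy: no left child.
At poppy: go right to hop.
  At hop: no left child.
  At hop: go right to elm.
    At elm: no left child.
    At elm: go right to fir.
      At fir: no left child.
      At fir: go right to fern.
        At fern: no left child.
        At fern: go right to tulip.
          At tulip: no left child.
          At tulip: go right to mint.
            At mint: no left child.
            At mint: go right to lily.
              lily is a leaf — visit lily.
            Visit mint.
          Visit tulip.
        Visit fern.
      Visit fir.
    Visit elm.
  Visit hop.
Visit poppy.

lily mint tulip fern fir elm hop poppy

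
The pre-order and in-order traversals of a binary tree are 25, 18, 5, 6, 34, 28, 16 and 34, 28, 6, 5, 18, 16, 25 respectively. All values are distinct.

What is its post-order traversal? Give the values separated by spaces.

28 34 6 5 16 18 25

The first element of pre-order is the root; it splits in-order into left and right subtrees.
Root 25: left subtree has 6 nodes {34, 28, 6, 5, 18, 16}, right has 0 { }.
  Root 18: left subtree has 4 nodes {34, 28, 6, 5}, right has 1 {16}.
    Root 5: left subtree has 3 nodes {34, 28, 6}, right has 0 { }.
      Root 6: left subtree has 2 nodes {34, 28}, right has 0 { }.
        Root 34: left subtree has 0 nodes { }, right has 1 {28}.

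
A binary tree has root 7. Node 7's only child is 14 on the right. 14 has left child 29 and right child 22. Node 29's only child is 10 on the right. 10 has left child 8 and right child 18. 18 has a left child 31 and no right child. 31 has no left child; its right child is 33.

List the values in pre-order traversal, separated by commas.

Pre-order visits the node, then its left subtree, then its right subtree.
Visit 7.
At 7: no left child.
At 7: go right to 14.
  Visit 14.
  At 14: go left to 29.
    Visit 29.
    At 29: no left child.
    At 29: go right to 10.
      Visit 10.
      At 10: go left to 8.
        8 is a leaf — visit 8.
      At 10: go right to 18.
        Visit 18.
        At 18: go left to 31.
          Visit 31.
          At 31: no left child.
          At 31: go right to 33.
            33 is a leaf — visit 33.
        At 18: no right child.
  At 14: go right to 22.
    22 is a leaf — visit 22.

7, 14, 29, 10, 8, 18, 31, 33, 22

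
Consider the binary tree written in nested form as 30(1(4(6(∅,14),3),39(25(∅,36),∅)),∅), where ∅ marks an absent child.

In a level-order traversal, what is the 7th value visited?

Level-order visits nodes level by level from the root, left to right within each level.
Level 0: 30
Level 1: 1
Level 2: 4, 39
Level 3: 6, 3, 25
Level 4: 14, 36
Full level-order sequence: 30, 1, 4, 39, 6, 3, 25, 14, 36.

25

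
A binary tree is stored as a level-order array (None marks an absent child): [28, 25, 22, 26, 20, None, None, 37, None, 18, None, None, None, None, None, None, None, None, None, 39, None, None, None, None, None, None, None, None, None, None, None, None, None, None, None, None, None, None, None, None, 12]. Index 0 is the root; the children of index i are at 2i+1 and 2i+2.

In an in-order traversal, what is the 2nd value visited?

26

In-order visits the left subtree, then the node, then the right subtree.
At 28: go left to 25.
  At 25: go left to 26.
    At 26: go left to 37.
      37 is a leaf — visit 37.
    Visit 26.
    At 26: no right child.
  Visit 25.
  At 25: go right to 20.
    At 20: go left to 18.
      At 18: go left to 39.
        At 39: no left child.
        Visit 39.
        At 39: go right to 12.
          12 is a leaf — visit 12.
      Visit 18.
      At 18: no right child.
    Visit 20.
    At 20: no right child.
Visit 28.
At 28: go right to 22.
  22 is a leaf — visit 22.
Full in-order sequence: 37, 26, 25, 39, 12, 18, 20, 28, 22.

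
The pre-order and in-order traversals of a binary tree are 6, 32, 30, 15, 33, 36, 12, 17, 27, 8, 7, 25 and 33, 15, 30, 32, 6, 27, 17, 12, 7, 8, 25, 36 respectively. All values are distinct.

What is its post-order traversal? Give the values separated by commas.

The first element of pre-order is the root; it splits in-order into left and right subtrees.
Root 6: left subtree has 4 nodes {33, 15, 30, 32}, right has 7 {27, 17, 12, 7, 8, 25, 36}.
  Root 32: left subtree has 3 nodes {33, 15, 30}, right has 0 { }.
    Root 30: left subtree has 2 nodes {33, 15}, right has 0 { }.
      Root 15: left subtree has 1 node {33}, right has 0 { }.
  Root 36: left subtree has 6 nodes {27, 17, 12, 7, 8, 25}, right has 0 { }.
    Root 12: left subtree has 2 nodes {27, 17}, right has 3 {7, 8, 25}.
      Root 17: left subtree has 1 node {27}, right has 0 { }.
      Root 8: left subtree has 1 node {7}, right has 1 {25}.

33, 15, 30, 32, 27, 17, 7, 25, 8, 12, 36, 6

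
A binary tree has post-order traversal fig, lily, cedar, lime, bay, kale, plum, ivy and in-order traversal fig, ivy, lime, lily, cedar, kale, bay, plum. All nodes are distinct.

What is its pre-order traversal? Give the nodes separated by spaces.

ivy fig plum kale lime cedar lily bay

The last element of post-order is the root; it splits in-order into left and right subtrees.
Root ivy: left subtree has 1 node {fig}, right has 6 {lime, lily, cedar, kale, bay, plum}.
  Root plum: left subtree has 5 nodes {lime, lily, cedar, kale, bay}, right has 0 { }.
    Root kale: left subtree has 3 nodes {lime, lily, cedar}, right has 1 {bay}.
      Root lime: left subtree has 0 nodes { }, right has 2 {lily, cedar}.
        Root cedar: left subtree has 1 node {lily}, right has 0 { }.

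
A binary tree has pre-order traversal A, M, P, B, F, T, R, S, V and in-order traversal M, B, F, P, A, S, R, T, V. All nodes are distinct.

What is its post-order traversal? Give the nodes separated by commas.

F, B, P, M, S, R, V, T, A

The first element of pre-order is the root; it splits in-order into left and right subtrees.
Root A: left subtree has 4 nodes {M, B, F, P}, right has 4 {S, R, T, V}.
  Root M: left subtree has 0 nodes { }, right has 3 {B, F, P}.
    Root P: left subtree has 2 nodes {B, F}, right has 0 { }.
      Root B: left subtree has 0 nodes { }, right has 1 {F}.
  Root T: left subtree has 2 nodes {S, R}, right has 1 {V}.
    Root R: left subtree has 1 node {S}, right has 0 { }.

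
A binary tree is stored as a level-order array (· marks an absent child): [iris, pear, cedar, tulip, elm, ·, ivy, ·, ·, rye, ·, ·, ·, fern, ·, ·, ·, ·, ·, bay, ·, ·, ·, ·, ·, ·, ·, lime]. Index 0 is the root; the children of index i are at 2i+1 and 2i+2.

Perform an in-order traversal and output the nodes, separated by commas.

In-order visits the left subtree, then the node, then the right subtree.
At iris: go left to pear.
  At pear: go left to tulip.
    tulip is a leaf — visit tulip.
  Visit pear.
  At pear: go right to elm.
    At elm: go left to rye.
      At rye: go left to bay.
        bay is a leaf — visit bay.
      Visit rye.
      At rye: no right child.
    Visit elm.
    At elm: no right child.
Visit iris.
At iris: go right to cedar.
  At cedar: no left child.
  Visit cedar.
  At cedar: go right to ivy.
    At ivy: go left to fern.
      At fern: go left to lime.
        lime is a leaf — visit lime.
      Visit fern.
      At fern: no right child.
    Visit ivy.
    At ivy: no right child.

tulip, pear, bay, rye, elm, iris, cedar, lime, fern, ivy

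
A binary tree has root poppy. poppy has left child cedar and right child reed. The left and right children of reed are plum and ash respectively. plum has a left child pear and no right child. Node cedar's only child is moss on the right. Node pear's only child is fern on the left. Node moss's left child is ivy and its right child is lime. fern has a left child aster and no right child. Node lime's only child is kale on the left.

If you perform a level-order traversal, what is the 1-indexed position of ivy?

7

Level-order visits nodes level by level from the root, left to right within each level.
Level 0: poppy
Level 1: cedar, reed
Level 2: moss, plum, ash
Level 3: ivy, lime, pear
Level 4: kale, fern
Level 5: aster
Full level-order sequence: poppy, cedar, reed, moss, plum, ash, ivy, lime, pear, kale, fern, aster.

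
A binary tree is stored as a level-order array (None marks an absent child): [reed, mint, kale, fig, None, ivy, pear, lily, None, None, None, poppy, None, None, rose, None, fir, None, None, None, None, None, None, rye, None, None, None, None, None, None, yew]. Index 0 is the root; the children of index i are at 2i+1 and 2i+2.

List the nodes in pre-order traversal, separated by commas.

Pre-order visits the node, then its left subtree, then its right subtree.
Visit reed.
At reed: go left to mint.
  Visit mint.
  At mint: go left to fig.
    Visit fig.
    At fig: go left to lily.
      Visit lily.
      At lily: no left child.
      At lily: go right to fir.
        fir is a leaf — visit fir.
    At fig: no right child.
  At mint: no right child.
At reed: go right to kale.
  Visit kale.
  At kale: go left to ivy.
    Visit ivy.
    At ivy: go left to poppy.
      Visit poppy.
      At poppy: go left to rye.
        rye is a leaf — visit rye.
      At poppy: no right child.
    At ivy: no right child.
  At kale: go right to pear.
    Visit pear.
    At pear: no left child.
    At pear: go right to rose.
      Visit rose.
      At rose: no left child.
      At rose: go right to yew.
        yew is a leaf — visit yew.

reed, mint, fig, lily, fir, kale, ivy, poppy, rye, pear, rose, yew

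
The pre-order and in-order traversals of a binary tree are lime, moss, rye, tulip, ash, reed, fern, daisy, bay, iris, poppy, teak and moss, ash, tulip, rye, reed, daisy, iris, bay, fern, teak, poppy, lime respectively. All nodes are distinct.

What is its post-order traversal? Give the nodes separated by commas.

ash, tulip, iris, bay, daisy, teak, poppy, fern, reed, rye, moss, lime

The first element of pre-order is the root; it splits in-order into left and right subtrees.
Root lime: left subtree has 11 nodes {moss, ash, tulip, rye, reed, daisy, iris, bay, fern, teak, poppy}, right has 0 { }.
  Root moss: left subtree has 0 nodes { }, right has 10 {ash, tulip, rye, reed, daisy, iris, bay, fern, teak, poppy}.
    Root rye: left subtree has 2 nodes {ash, tulip}, right has 7 {reed, daisy, iris, bay, fern, teak, poppy}.
      Root tulip: left subtree has 1 node {ash}, right has 0 { }.
      Root reed: left subtree has 0 nodes { }, right has 6 {daisy, iris, bay, fern, teak, poppy}.
        Root fern: left subtree has 3 nodes {daisy, iris, bay}, right has 2 {teak, poppy}.
          Root daisy: left subtree has 0 nodes { }, right has 2 {iris, bay}.
            Root bay: left subtree has 1 node {iris}, right has 0 { }.
          Root poppy: left subtree has 1 node {teak}, right has 0 { }.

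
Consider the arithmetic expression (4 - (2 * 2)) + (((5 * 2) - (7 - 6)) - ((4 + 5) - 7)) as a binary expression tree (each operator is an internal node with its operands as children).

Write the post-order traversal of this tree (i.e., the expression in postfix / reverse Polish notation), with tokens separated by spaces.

Post-order on an expression tree gives postfix notation: for each operator, emit left operand, right operand, then the operator.

4 2 2 * - 5 2 * 7 6 - - 4 5 + 7 - - +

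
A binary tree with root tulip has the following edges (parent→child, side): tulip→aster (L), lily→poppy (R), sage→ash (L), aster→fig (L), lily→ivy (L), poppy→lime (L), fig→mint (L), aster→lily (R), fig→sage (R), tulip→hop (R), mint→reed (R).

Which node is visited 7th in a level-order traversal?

Level-order visits nodes level by level from the root, left to right within each level.
Level 0: tulip
Level 1: aster, hop
Level 2: fig, lily
Level 3: mint, sage, ivy, poppy
Level 4: reed, ash, lime
Full level-order sequence: tulip, aster, hop, fig, lily, mint, sage, ivy, poppy, reed, ash, lime.

sage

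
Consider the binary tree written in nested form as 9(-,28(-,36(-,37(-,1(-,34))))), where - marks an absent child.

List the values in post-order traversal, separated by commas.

Post-order visits the left subtree, then the right subtree, then the node.
At 9: no left child.
At 9: go right to 28.
  At 28: no left child.
  At 28: go right to 36.
    At 36: no left child.
    At 36: go right to 37.
      At 37: no left child.
      At 37: go right to 1.
        At 1: no left child.
        At 1: go right to 34.
          34 is a leaf — visit 34.
        Visit 1.
      Visit 37.
    Visit 36.
  Visit 28.
Visit 9.

34, 1, 37, 36, 28, 9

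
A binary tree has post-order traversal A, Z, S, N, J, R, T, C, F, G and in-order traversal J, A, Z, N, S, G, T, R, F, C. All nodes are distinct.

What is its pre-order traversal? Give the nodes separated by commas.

The last element of post-order is the root; it splits in-order into left and right subtrees.
Root G: left subtree has 5 nodes {J, A, Z, N, S}, right has 4 {T, R, F, C}.
  Root J: left subtree has 0 nodes { }, right has 4 {A, Z, N, S}.
    Root N: left subtree has 2 nodes {A, Z}, right has 1 {S}.
      Root Z: left subtree has 1 node {A}, right has 0 { }.
  Root F: left subtree has 2 nodes {T, R}, right has 1 {C}.
    Root T: left subtree has 0 nodes { }, right has 1 {R}.

G, J, N, Z, A, S, F, T, R, C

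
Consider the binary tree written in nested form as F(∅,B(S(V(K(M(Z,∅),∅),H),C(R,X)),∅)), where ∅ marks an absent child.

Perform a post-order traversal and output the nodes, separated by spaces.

Z M K H V R X C S B F

Post-order visits the left subtree, then the right subtree, then the node.
At F: no left child.
At F: go right to B.
  At B: go left to S.
    At S: go left to V.
      At V: go left to K.
        At K: go left to M.
          At M: go left to Z.
            Z is a leaf — visit Z.
          At M: no right child.
          Visit M.
        At K: no right child.
        Visit K.
      At V: go right to H.
        H is a leaf — visit H.
      Visit V.
    At S: go right to C.
      At C: go left to R.
        R is a leaf — visit R.
      At C: go right to X.
        X is a leaf — visit X.
      Visit C.
    Visit S.
  At B: no right child.
  Visit B.
Visit F.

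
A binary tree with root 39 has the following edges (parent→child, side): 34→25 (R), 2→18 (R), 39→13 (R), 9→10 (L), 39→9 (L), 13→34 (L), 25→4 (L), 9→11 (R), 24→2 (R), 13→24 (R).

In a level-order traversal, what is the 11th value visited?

Level-order visits nodes level by level from the root, left to right within each level.
Level 0: 39
Level 1: 9, 13
Level 2: 10, 11, 34, 24
Level 3: 25, 2
Level 4: 4, 18
Full level-order sequence: 39, 9, 13, 10, 11, 34, 24, 25, 2, 4, 18.

18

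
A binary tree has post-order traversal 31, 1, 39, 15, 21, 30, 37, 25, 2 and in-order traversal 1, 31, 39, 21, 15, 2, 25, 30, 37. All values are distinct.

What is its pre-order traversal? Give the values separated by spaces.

The last element of post-order is the root; it splits in-order into left and right subtrees.
Root 2: left subtree has 5 nodes {1, 31, 39, 21, 15}, right has 3 {25, 30, 37}.
  Root 21: left subtree has 3 nodes {1, 31, 39}, right has 1 {15}.
    Root 39: left subtree has 2 nodes {1, 31}, right has 0 { }.
      Root 1: left subtree has 0 nodes { }, right has 1 {31}.
  Root 25: left subtree has 0 nodes { }, right has 2 {30, 37}.
    Root 37: left subtree has 1 node {30}, right has 0 { }.

2 21 39 1 31 15 25 37 30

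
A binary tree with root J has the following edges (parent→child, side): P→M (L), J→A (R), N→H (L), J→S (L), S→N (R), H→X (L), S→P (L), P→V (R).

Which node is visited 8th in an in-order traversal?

J

In-order visits the left subtree, then the node, then the right subtree.
At J: go left to S.
  At S: go left to P.
    At P: go left to M.
      M is a leaf — visit M.
    Visit P.
    At P: go right to V.
      V is a leaf — visit V.
  Visit S.
  At S: go right to N.
    At N: go left to H.
      At H: go left to X.
        X is a leaf — visit X.
      Visit H.
      At H: no right child.
    Visit N.
    At N: no right child.
Visit J.
At J: go right to A.
  A is a leaf — visit A.
Full in-order sequence: M, P, V, S, X, H, N, J, A.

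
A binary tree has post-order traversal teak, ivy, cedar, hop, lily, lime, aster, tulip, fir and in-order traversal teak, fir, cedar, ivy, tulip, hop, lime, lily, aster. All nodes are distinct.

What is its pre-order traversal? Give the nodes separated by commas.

The last element of post-order is the root; it splits in-order into left and right subtrees.
Root fir: left subtree has 1 node {teak}, right has 7 {cedar, ivy, tulip, hop, lime, lily, aster}.
  Root tulip: left subtree has 2 nodes {cedar, ivy}, right has 4 {hop, lime, lily, aster}.
    Root cedar: left subtree has 0 nodes { }, right has 1 {ivy}.
    Root aster: left subtree has 3 nodes {hop, lime, lily}, right has 0 { }.
      Root lime: left subtree has 1 node {hop}, right has 1 {lily}.

fir, teak, tulip, cedar, ivy, aster, lime, hop, lily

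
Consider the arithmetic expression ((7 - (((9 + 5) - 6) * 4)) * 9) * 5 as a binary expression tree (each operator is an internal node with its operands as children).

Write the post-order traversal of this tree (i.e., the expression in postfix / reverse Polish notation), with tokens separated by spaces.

7 9 5 + 6 - 4 * - 9 * 5 *

Post-order on an expression tree gives postfix notation: for each operator, emit left operand, right operand, then the operator.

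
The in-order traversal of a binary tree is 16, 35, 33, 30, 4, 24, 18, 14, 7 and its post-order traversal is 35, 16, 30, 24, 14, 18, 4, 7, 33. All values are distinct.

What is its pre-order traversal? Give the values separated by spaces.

33 16 35 7 4 30 18 24 14

The last element of post-order is the root; it splits in-order into left and right subtrees.
Root 33: left subtree has 2 nodes {16, 35}, right has 6 {30, 4, 24, 18, 14, 7}.
  Root 16: left subtree has 0 nodes { }, right has 1 {35}.
  Root 7: left subtree has 5 nodes {30, 4, 24, 18, 14}, right has 0 { }.
    Root 4: left subtree has 1 node {30}, right has 3 {24, 18, 14}.
      Root 18: left subtree has 1 node {24}, right has 1 {14}.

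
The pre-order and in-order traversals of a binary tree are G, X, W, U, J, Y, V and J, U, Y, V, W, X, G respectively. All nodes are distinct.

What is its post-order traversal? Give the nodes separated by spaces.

J V Y U W X G

The first element of pre-order is the root; it splits in-order into left and right subtrees.
Root G: left subtree has 6 nodes {J, U, Y, V, W, X}, right has 0 { }.
  Root X: left subtree has 5 nodes {J, U, Y, V, W}, right has 0 { }.
    Root W: left subtree has 4 nodes {J, U, Y, V}, right has 0 { }.
      Root U: left subtree has 1 node {J}, right has 2 {Y, V}.
        Root Y: left subtree has 0 nodes { }, right has 1 {V}.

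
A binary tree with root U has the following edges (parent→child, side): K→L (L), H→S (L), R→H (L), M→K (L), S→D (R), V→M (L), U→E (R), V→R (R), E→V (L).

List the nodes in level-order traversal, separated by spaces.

U E V M R K H L S D

Level-order visits nodes level by level from the root, left to right within each level.
Level 0: U
Level 1: E
Level 2: V
Level 3: M, R
Level 4: K, H
Level 5: L, S
Level 6: D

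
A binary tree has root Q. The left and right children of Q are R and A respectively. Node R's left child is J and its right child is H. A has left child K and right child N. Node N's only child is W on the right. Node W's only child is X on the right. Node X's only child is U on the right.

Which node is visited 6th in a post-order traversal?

Post-order visits the left subtree, then the right subtree, then the node.
At Q: go left to R.
  At R: go left to J.
    J is a leaf — visit J.
  At R: go right to H.
    H is a leaf — visit H.
  Visit R.
At Q: go right to A.
  At A: go left to K.
    K is a leaf — visit K.
  At A: go right to N.
    At N: no left child.
    At N: go right to W.
      At W: no left child.
      At W: go right to X.
        At X: no left child.
        At X: go right to U.
          U is a leaf — visit U.
        Visit X.
      Visit W.
    Visit N.
  Visit A.
Visit Q.
Full post-order sequence: J, H, R, K, U, X, W, N, A, Q.

X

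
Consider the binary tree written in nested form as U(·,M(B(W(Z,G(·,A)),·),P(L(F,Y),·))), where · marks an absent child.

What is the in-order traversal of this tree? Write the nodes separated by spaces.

In-order visits the left subtree, then the node, then the right subtree.
At U: no left child.
Visit U.
At U: go right to M.
  At M: go left to B.
    At B: go left to W.
      At W: go left to Z.
        Z is a leaf — visit Z.
      Visit W.
      At W: go right to G.
        At G: no left child.
        Visit G.
        At G: go right to A.
          A is a leaf — visit A.
    Visit B.
    At B: no right child.
  Visit M.
  At M: go right to P.
    At P: go left to L.
      At L: go left to F.
        F is a leaf — visit F.
      Visit L.
      At L: go right to Y.
        Y is a leaf — visit Y.
    Visit P.
    At P: no right child.

U Z W G A B M F L Y P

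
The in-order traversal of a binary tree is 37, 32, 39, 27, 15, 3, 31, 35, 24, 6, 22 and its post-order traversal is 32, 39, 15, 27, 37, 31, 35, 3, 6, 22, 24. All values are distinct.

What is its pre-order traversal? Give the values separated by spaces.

The last element of post-order is the root; it splits in-order into left and right subtrees.
Root 24: left subtree has 8 nodes {37, 32, 39, 27, 15, 3, 31, 35}, right has 2 {6, 22}.
  Root 3: left subtree has 5 nodes {37, 32, 39, 27, 15}, right has 2 {31, 35}.
    Root 37: left subtree has 0 nodes { }, right has 4 {32, 39, 27, 15}.
      Root 27: left subtree has 2 nodes {32, 39}, right has 1 {15}.
        Root 39: left subtree has 1 node {32}, right has 0 { }.
    Root 35: left subtree has 1 node {31}, right has 0 { }.
  Root 22: left subtree has 1 node {6}, right has 0 { }.

24 3 37 27 39 32 15 35 31 22 6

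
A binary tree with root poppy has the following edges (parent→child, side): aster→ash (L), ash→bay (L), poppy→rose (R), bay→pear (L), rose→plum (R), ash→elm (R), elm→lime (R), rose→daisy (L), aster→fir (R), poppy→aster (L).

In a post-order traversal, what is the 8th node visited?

daisy

Post-order visits the left subtree, then the right subtree, then the node.
At poppy: go left to aster.
  At aster: go left to ash.
    At ash: go left to bay.
      At bay: go left to pear.
        pear is a leaf — visit pear.
      At bay: no right child.
      Visit bay.
    At ash: go right to elm.
      At elm: no left child.
      At elm: go right to lime.
        lime is a leaf — visit lime.
      Visit elm.
    Visit ash.
  At aster: go right to fir.
    fir is a leaf — visit fir.
  Visit aster.
At poppy: go right to rose.
  At rose: go left to daisy.
    daisy is a leaf — visit daisy.
  At rose: go right to plum.
    plum is a leaf — visit plum.
  Visit rose.
Visit poppy.
Full post-order sequence: pear, bay, lime, elm, ash, fir, aster, daisy, plum, rose, poppy.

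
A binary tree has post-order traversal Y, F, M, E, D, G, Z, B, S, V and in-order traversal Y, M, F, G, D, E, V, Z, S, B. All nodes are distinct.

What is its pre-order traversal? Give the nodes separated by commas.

V, G, M, Y, F, D, E, S, Z, B

The last element of post-order is the root; it splits in-order into left and right subtrees.
Root V: left subtree has 6 nodes {Y, M, F, G, D, E}, right has 3 {Z, S, B}.
  Root G: left subtree has 3 nodes {Y, M, F}, right has 2 {D, E}.
    Root M: left subtree has 1 node {Y}, right has 1 {F}.
    Root D: left subtree has 0 nodes { }, right has 1 {E}.
  Root S: left subtree has 1 node {Z}, right has 1 {B}.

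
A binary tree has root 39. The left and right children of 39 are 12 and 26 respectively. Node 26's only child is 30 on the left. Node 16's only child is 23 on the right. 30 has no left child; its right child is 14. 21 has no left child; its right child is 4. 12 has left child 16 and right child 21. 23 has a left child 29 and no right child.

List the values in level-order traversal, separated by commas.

Level-order visits nodes level by level from the root, left to right within each level.
Level 0: 39
Level 1: 12, 26
Level 2: 16, 21, 30
Level 3: 23, 4, 14
Level 4: 29

39, 12, 26, 16, 21, 30, 23, 4, 14, 29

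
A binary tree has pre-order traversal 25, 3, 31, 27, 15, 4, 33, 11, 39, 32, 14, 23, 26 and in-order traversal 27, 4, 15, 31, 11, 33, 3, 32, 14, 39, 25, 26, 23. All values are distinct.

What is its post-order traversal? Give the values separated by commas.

The first element of pre-order is the root; it splits in-order into left and right subtrees.
Root 25: left subtree has 10 nodes {27, 4, 15, 31, 11, 33, 3, 32, 14, 39}, right has 2 {26, 23}.
  Root 3: left subtree has 6 nodes {27, 4, 15, 31, 11, 33}, right has 3 {32, 14, 39}.
    Root 31: left subtree has 3 nodes {27, 4, 15}, right has 2 {11, 33}.
      Root 27: left subtree has 0 nodes { }, right has 2 {4, 15}.
        Root 15: left subtree has 1 node {4}, right has 0 { }.
      Root 33: left subtree has 1 node {11}, right has 0 { }.
    Root 39: left subtree has 2 nodes {32, 14}, right has 0 { }.
      Root 32: left subtree has 0 nodes { }, right has 1 {14}.
  Root 23: left subtree has 1 node {26}, right has 0 { }.

4, 15, 27, 11, 33, 31, 14, 32, 39, 3, 26, 23, 25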